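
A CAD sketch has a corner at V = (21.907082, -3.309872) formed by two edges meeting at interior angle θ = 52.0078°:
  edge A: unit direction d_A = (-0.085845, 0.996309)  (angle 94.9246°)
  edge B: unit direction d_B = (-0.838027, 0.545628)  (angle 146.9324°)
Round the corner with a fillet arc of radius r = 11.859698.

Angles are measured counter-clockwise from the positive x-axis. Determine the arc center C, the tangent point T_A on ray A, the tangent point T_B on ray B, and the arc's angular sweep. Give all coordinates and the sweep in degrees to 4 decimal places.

center=(8.0041,19.8941) T_A=(19.8200,20.9122) T_B=(1.5331,9.9553) sweep=127.9922

bisector direction at 120.9285° = (-0.513968,0.857809)
center distance |VC| = r/sin(θ/2) = 11.859698/sin(26.0039°) = 27.050236
C = V + |VC|·bis = (8.0041,19.8941)
T_A = V + ((C−V)·d_A)·d_A = V + 24.3118·d_A = (19.8200,20.9122)
T_B = V + ((C−V)·d_B)·d_B = V + 24.3118·d_B = (1.5331,9.9553)
sweep = 180° − θ = 127.9922°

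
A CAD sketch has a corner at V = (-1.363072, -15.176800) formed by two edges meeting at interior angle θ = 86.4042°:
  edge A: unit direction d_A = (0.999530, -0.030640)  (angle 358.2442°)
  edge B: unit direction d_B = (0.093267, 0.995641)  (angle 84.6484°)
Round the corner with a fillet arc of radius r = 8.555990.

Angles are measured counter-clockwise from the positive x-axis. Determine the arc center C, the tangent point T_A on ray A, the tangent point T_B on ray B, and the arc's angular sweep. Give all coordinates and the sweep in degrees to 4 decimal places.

bisector direction at 41.4463° = (0.749576,0.661918)
center distance |VC| = r/sin(θ/2) = 8.555990/sin(43.2021°) = 12.498272
C = V + |VC|·bis = (8.0053,-6.9040)
T_A = V + ((C−V)·d_A)·d_A = V + 9.1105·d_A = (7.7432,-15.4559)
T_B = V + ((C−V)·d_B)·d_B = V + 9.1105·d_B = (-0.5134,-6.1060)
sweep = 180° − θ = 93.5958°

center=(8.0053,-6.9040) T_A=(7.7432,-15.4559) T_B=(-0.5134,-6.1060) sweep=93.5958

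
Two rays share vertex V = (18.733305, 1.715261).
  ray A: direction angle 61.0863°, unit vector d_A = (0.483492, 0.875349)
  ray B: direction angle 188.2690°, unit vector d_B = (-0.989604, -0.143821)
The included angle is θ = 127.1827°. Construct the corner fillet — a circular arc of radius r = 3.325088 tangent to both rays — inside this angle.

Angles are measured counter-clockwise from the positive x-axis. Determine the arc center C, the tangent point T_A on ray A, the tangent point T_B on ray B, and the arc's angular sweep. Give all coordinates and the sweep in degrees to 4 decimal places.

center=(16.6210,4.7683) T_A=(19.5317,3.1606) T_B=(17.0993,1.4778) sweep=52.8173

bisector direction at 124.6776° = (-0.568959,0.822366)
center distance |VC| = r/sin(θ/2) = 3.325088/sin(63.5913°) = 3.712508
C = V + |VC|·bis = (16.6210,4.7683)
T_A = V + ((C−V)·d_A)·d_A = V + 1.6512·d_A = (19.5317,3.1606)
T_B = V + ((C−V)·d_B)·d_B = V + 1.6512·d_B = (17.0993,1.4778)
sweep = 180° − θ = 52.8173°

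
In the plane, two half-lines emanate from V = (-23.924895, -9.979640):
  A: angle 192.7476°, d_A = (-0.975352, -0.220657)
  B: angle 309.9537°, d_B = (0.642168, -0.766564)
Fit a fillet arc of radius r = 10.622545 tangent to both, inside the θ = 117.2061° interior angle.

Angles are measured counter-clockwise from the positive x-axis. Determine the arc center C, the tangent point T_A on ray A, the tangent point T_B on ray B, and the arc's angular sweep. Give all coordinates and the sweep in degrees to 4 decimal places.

center=(-27.9044,-21.7709) T_A=(-30.2483,-11.4102) T_B=(-19.7616,-14.9495) sweep=62.7939

bisector direction at 251.3507° = (-0.319776,-0.947493)
center distance |VC| = r/sin(θ/2) = 10.622545/sin(58.6031°) = 12.444719
C = V + |VC|·bis = (-27.9044,-21.7709)
T_A = V + ((C−V)·d_A)·d_A = V + 6.4833·d_A = (-30.2483,-11.4102)
T_B = V + ((C−V)·d_B)·d_B = V + 6.4833·d_B = (-19.7616,-14.9495)
sweep = 180° − θ = 62.7939°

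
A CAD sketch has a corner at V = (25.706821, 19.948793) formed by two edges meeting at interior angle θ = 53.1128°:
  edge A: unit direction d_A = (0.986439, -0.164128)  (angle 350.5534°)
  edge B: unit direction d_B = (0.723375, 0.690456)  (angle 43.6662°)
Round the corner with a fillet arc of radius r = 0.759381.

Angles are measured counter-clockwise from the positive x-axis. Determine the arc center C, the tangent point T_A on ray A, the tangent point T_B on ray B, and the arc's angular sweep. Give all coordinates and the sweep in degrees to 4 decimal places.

bisector direction at 17.1098° = (0.955743,0.294204)
center distance |VC| = r/sin(θ/2) = 0.759381/sin(26.5564°) = 1.698540
C = V + |VC|·bis = (27.3302,20.4485)
T_A = V + ((C−V)·d_A)·d_A = V + 1.5193·d_A = (27.2056,19.6994)
T_B = V + ((C−V)·d_B)·d_B = V + 1.5193·d_B = (26.8059,20.9978)
sweep = 180° − θ = 126.8872°

center=(27.3302,20.4485) T_A=(27.2056,19.6994) T_B=(26.8059,20.9978) sweep=126.8872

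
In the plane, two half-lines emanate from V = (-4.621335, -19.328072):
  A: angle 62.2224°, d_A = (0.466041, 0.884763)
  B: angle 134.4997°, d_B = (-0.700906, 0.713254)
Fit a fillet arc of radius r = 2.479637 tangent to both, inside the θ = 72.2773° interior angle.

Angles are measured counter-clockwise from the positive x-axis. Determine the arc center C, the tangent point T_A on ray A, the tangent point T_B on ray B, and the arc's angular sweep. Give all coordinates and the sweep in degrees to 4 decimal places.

bisector direction at 98.3610° = (-0.145410,0.989371)
center distance |VC| = r/sin(θ/2) = 2.479637/sin(36.1386°) = 4.204618
C = V + |VC|·bis = (-5.2327,-15.1681)
T_A = V + ((C−V)·d_A)·d_A = V + 3.3956·d_A = (-3.0388,-16.3238)
T_B = V + ((C−V)·d_B)·d_B = V + 3.3956·d_B = (-7.0013,-16.9061)
sweep = 180° − θ = 107.7227°

center=(-5.2327,-15.1681) T_A=(-3.0388,-16.3238) T_B=(-7.0013,-16.9061) sweep=107.7227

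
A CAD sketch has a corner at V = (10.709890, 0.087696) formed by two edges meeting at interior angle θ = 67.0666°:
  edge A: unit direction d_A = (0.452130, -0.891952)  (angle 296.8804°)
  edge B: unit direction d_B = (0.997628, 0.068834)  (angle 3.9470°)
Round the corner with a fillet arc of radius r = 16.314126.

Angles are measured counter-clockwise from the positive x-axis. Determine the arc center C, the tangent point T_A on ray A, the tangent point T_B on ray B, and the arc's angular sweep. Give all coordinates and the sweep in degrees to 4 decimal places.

bisector direction at 330.4137° = (0.869613,-0.493734)
center distance |VC| = r/sin(θ/2) = 16.314126/sin(33.5333°) = 29.532024
C = V + |VC|·bis = (36.3913,-14.4933)
T_A = V + ((C−V)·d_A)·d_A = V + 24.6169·d_A = (21.8399,-21.8694)
T_B = V + ((C−V)·d_B)·d_B = V + 24.6169·d_B = (35.2684,1.7822)
sweep = 180° − θ = 112.9334°

center=(36.3913,-14.4933) T_A=(21.8399,-21.8694) T_B=(35.2684,1.7822) sweep=112.9334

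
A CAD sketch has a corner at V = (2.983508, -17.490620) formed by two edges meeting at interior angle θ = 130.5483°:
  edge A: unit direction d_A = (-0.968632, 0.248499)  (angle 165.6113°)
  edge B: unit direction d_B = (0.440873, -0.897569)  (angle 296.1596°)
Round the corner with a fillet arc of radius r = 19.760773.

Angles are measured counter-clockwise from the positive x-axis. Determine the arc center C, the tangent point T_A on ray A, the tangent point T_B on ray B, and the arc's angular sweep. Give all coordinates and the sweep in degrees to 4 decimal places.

bisector direction at 230.8855° = (-0.630873,-0.775886)
center distance |VC| = r/sin(θ/2) = 19.760773/sin(65.2742°) = 21.755309
C = V + |VC|·bis = (-10.7413,-34.3703)
T_A = V + ((C−V)·d_A)·d_A = V + 9.0997·d_A = (-5.8308,-15.2293)
T_B = V + ((C−V)·d_B)·d_B = V + 9.0997·d_B = (6.9953,-25.6583)
sweep = 180° − θ = 49.4517°

center=(-10.7413,-34.3703) T_A=(-5.8308,-15.2293) T_B=(6.9953,-25.6583) sweep=49.4517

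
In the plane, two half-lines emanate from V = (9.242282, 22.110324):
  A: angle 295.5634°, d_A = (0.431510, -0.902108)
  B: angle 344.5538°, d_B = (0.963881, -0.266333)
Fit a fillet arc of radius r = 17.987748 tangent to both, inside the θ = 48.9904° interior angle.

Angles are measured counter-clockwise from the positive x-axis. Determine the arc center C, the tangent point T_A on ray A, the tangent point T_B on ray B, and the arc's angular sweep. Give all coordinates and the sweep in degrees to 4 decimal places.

center=(42.5049,-5.7424) T_A=(26.2780,-13.5043) T_B=(47.2956,11.5957) sweep=131.0096

bisector direction at 320.0586° = (0.766701,-0.642004)
center distance |VC| = r/sin(θ/2) = 17.987748/sin(24.4952°) = 43.384009
C = V + |VC|·bis = (42.5049,-5.7424)
T_A = V + ((C−V)·d_A)·d_A = V + 39.4793·d_A = (26.2780,-13.5043)
T_B = V + ((C−V)·d_B)·d_B = V + 39.4793·d_B = (47.2956,11.5957)
sweep = 180° − θ = 131.0096°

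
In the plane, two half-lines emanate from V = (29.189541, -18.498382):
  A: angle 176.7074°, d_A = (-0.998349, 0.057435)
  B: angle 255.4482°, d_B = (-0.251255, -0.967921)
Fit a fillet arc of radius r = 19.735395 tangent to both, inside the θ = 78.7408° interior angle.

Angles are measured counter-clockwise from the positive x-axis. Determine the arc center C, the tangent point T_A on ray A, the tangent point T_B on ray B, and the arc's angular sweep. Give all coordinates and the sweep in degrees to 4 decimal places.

center=(4.0442,-36.8198) T_A=(5.1777,-17.1170) T_B=(23.1465,-41.7784) sweep=101.2592

bisector direction at 216.0778° = (-0.808218,-0.588883)
center distance |VC| = r/sin(θ/2) = 19.735395/sin(39.3704°) = 31.112129
C = V + |VC|·bis = (4.0442,-36.8198)
T_A = V + ((C−V)·d_A)·d_A = V + 24.0516·d_A = (5.1777,-17.1170)
T_B = V + ((C−V)·d_B)·d_B = V + 24.0516·d_B = (23.1465,-41.7784)
sweep = 180° − θ = 101.2592°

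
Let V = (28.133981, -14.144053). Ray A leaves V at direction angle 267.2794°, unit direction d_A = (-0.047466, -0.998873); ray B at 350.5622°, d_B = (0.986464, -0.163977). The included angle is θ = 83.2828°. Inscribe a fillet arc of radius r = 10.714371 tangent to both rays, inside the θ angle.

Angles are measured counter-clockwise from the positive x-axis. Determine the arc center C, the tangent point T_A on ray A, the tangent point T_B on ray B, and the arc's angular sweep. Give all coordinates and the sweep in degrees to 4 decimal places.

bisector direction at 308.9208° = (0.628246,-0.778015)
center distance |VC| = r/sin(θ/2) = 10.714371/sin(41.6414°) = 16.124775
C = V + |VC|·bis = (38.2643,-26.6894)
T_A = V + ((C−V)·d_A)·d_A = V + 12.0503·d_A = (27.5620,-26.1808)
T_B = V + ((C−V)·d_B)·d_B = V + 12.0503·d_B = (40.0212,-16.1200)
sweep = 180° − θ = 96.7172°

center=(38.2643,-26.6894) T_A=(27.5620,-26.1808) T_B=(40.0212,-16.1200) sweep=96.7172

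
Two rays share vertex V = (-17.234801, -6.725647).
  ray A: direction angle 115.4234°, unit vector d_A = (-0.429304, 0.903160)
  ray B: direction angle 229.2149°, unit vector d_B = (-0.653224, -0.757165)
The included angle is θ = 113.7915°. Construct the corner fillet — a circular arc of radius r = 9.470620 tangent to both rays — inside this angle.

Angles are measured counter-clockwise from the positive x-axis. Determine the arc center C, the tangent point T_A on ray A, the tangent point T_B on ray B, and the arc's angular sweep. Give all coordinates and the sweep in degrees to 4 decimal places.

center=(-28.4392,-5.2146) T_A=(-19.8857,-1.1488) T_B=(-21.2683,-11.4010) sweep=66.2085

bisector direction at 172.3192° = (-0.991028,0.133655)
center distance |VC| = r/sin(θ/2) = 9.470620/sin(56.8957°) = 11.305797
C = V + |VC|·bis = (-28.4392,-5.2146)
T_A = V + ((C−V)·d_A)·d_A = V + 6.1748·d_A = (-19.8857,-1.1488)
T_B = V + ((C−V)·d_B)·d_B = V + 6.1748·d_B = (-21.2683,-11.4010)
sweep = 180° − θ = 66.2085°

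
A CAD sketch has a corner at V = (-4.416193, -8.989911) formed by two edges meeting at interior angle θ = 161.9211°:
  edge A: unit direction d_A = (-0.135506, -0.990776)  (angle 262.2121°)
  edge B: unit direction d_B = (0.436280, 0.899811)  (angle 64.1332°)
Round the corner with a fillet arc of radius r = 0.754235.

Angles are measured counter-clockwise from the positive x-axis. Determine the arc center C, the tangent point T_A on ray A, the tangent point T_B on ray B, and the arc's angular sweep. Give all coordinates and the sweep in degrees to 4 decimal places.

center=(-3.6852,-9.2110) T_A=(-4.4325,-9.1088) T_B=(-4.3638,-8.8819) sweep=18.0789

bisector direction at 343.1727° = (0.957181,-0.289489)
center distance |VC| = r/sin(θ/2) = 0.754235/sin(80.9605°) = 0.763720
C = V + |VC|·bis = (-3.6852,-9.2110)
T_A = V + ((C−V)·d_A)·d_A = V + 0.1200·d_A = (-4.4325,-9.1088)
T_B = V + ((C−V)·d_B)·d_B = V + 0.1200·d_B = (-4.3638,-8.8819)
sweep = 180° − θ = 18.0789°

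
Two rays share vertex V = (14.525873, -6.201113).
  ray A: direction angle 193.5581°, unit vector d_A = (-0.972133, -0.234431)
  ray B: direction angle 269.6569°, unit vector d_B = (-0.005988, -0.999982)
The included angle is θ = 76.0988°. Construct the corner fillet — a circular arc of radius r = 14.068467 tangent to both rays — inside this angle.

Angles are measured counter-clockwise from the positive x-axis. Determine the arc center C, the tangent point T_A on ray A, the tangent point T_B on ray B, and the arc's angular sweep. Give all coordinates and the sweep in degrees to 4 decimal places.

bisector direction at 231.6075° = (-0.621045,-0.783775)
center distance |VC| = r/sin(θ/2) = 14.068467/sin(38.0494°) = 22.825797
C = V + |VC|·bis = (0.3500,-24.0914)
T_A = V + ((C−V)·d_A)·d_A = V + 17.9749·d_A = (-2.9481,-10.4150)
T_B = V + ((C−V)·d_B)·d_B = V + 17.9749·d_B = (14.4182,-24.1756)
sweep = 180° − θ = 103.9012°

center=(0.3500,-24.0914) T_A=(-2.9481,-10.4150) T_B=(14.4182,-24.1756) sweep=103.9012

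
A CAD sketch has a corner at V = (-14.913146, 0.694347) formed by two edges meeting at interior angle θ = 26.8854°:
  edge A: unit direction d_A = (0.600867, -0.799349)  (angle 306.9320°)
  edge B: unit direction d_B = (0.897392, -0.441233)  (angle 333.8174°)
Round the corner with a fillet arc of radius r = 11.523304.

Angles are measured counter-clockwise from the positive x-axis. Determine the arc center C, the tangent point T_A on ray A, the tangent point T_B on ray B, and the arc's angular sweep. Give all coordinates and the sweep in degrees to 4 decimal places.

bisector direction at 320.3747° = (0.770232,-0.637764)
center distance |VC| = r/sin(θ/2) = 11.523304/sin(13.4427°) = 49.568396
C = V + |VC|·bis = (23.2660,-30.9186)
T_A = V + ((C−V)·d_A)·d_A = V + 48.2104·d_A = (14.0549,-37.8426)
T_B = V + ((C−V)·d_B)·d_B = V + 48.2104·d_B = (28.3505,-20.5777)
sweep = 180° − θ = 153.1146°

center=(23.2660,-30.9186) T_A=(14.0549,-37.8426) T_B=(28.3505,-20.5777) sweep=153.1146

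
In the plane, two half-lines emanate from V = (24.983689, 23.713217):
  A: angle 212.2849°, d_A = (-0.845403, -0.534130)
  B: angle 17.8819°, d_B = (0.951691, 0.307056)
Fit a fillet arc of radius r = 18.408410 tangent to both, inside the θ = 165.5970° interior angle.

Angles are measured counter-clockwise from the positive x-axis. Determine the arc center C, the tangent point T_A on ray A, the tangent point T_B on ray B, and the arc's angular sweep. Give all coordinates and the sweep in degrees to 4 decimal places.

bisector direction at 295.0834° = (0.423937,-0.905692)
center distance |VC| = r/sin(θ/2) = 18.408410/sin(82.7985°) = 18.554781
C = V + |VC|·bis = (32.8497,6.9083)
T_A = V + ((C−V)·d_A)·d_A = V + 2.3260·d_A = (23.0173,22.4708)
T_B = V + ((C−V)·d_B)·d_B = V + 2.3260·d_B = (27.1973,24.4274)
sweep = 180° − θ = 14.4030°

center=(32.8497,6.9083) T_A=(23.0173,22.4708) T_B=(27.1973,24.4274) sweep=14.4030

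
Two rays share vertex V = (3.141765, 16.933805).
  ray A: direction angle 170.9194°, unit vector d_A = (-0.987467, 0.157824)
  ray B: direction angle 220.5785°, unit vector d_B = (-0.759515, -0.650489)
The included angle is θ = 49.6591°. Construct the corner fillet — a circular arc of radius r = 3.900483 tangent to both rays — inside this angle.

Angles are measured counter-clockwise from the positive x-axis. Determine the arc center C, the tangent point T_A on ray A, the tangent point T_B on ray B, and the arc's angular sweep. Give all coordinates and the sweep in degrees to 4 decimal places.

center=(-5.7982,14.4127) T_A=(-5.1826,18.2643) T_B=(-3.2609,11.4502) sweep=130.3409

bisector direction at 195.7490° = (-0.962460,-0.271423)
center distance |VC| = r/sin(θ/2) = 3.900483/sin(24.8296°) = 9.288629
C = V + |VC|·bis = (-5.7982,14.4127)
T_A = V + ((C−V)·d_A)·d_A = V + 8.4300·d_A = (-5.1826,18.2643)
T_B = V + ((C−V)·d_B)·d_B = V + 8.4300·d_B = (-3.2609,11.4502)
sweep = 180° − θ = 130.3409°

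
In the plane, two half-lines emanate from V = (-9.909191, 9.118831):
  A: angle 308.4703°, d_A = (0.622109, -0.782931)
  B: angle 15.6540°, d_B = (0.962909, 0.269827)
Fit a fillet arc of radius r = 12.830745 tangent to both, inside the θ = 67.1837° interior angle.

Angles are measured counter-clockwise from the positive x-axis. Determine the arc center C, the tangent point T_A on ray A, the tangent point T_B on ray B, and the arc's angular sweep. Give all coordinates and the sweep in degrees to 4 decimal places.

center=(12.1542,1.9765) T_A=(2.1086,-6.0057) T_B=(8.6921,14.3313) sweep=112.8163

bisector direction at 342.0621° = (0.951391,-0.307985)
center distance |VC| = r/sin(θ/2) = 12.830745/sin(33.5919°) = 23.190619
C = V + |VC|·bis = (12.1542,1.9765)
T_A = V + ((C−V)·d_A)·d_A = V + 19.3178·d_A = (2.1086,-6.0057)
T_B = V + ((C−V)·d_B)·d_B = V + 19.3178·d_B = (8.6921,14.3313)
sweep = 180° − θ = 112.8163°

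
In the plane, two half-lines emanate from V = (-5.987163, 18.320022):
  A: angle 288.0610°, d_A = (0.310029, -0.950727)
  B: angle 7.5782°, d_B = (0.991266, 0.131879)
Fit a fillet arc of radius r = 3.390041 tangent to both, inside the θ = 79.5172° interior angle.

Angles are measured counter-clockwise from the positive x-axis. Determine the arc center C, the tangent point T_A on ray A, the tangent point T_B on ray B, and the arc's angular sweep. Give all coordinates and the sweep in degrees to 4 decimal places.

center=(-1.5008,15.4970) T_A=(-4.7238,14.4460) T_B=(-1.9479,18.8574) sweep=100.4828

bisector direction at 327.8196° = (0.846375,-0.532587)
center distance |VC| = r/sin(θ/2) = 3.390041/sin(39.7586°) = 5.300630
C = V + |VC|·bis = (-1.5008,15.4970)
T_A = V + ((C−V)·d_A)·d_A = V + 4.0748·d_A = (-4.7238,14.4460)
T_B = V + ((C−V)·d_B)·d_B = V + 4.0748·d_B = (-1.9479,18.8574)
sweep = 180° − θ = 100.4828°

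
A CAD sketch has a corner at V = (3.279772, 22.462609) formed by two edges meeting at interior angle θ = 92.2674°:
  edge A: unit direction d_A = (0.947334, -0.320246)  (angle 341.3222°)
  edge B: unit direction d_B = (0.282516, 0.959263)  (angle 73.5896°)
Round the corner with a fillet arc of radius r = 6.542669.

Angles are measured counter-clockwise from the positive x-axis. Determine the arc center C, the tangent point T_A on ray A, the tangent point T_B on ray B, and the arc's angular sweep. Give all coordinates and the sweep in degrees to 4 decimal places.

bisector direction at 27.4559° = (0.887366,0.461066)
center distance |VC| = r/sin(θ/2) = 6.542669/sin(46.1337°) = 9.074955
C = V + |VC|·bis = (11.3326,26.6468)
T_A = V + ((C−V)·d_A)·d_A = V + 6.2887·d_A = (9.2373,20.4487)
T_B = V + ((C−V)·d_B)·d_B = V + 6.2887·d_B = (5.0564,28.4952)
sweep = 180° − θ = 87.7326°

center=(11.3326,26.6468) T_A=(9.2373,20.4487) T_B=(5.0564,28.4952) sweep=87.7326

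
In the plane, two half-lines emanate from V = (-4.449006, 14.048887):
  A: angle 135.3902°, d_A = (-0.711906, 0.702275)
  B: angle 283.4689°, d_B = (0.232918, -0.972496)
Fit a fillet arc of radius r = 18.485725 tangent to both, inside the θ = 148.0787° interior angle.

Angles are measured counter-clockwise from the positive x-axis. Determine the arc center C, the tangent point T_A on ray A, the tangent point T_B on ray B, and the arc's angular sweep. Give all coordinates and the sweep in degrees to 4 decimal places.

center=(-21.1949,4.6017) T_A=(-8.2128,17.7618) T_B=(-3.2176,8.9073) sweep=31.9213

bisector direction at 209.4296° = (-0.870961,-0.491353)
center distance |VC| = r/sin(θ/2) = 18.485725/sin(74.0393°) = 19.226907
C = V + |VC|·bis = (-21.1949,4.6017)
T_A = V + ((C−V)·d_A)·d_A = V + 5.2870·d_A = (-8.2128,17.7618)
T_B = V + ((C−V)·d_B)·d_B = V + 5.2870·d_B = (-3.2176,8.9073)
sweep = 180° − θ = 31.9213°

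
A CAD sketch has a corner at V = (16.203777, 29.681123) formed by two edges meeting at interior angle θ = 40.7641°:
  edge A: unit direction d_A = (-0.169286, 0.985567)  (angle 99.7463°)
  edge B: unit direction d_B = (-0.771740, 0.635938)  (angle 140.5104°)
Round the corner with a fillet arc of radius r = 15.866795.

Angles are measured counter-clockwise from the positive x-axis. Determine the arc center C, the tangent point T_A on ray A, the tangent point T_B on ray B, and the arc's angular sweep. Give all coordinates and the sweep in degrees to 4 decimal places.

center=(-6.6634,69.0842) T_A=(8.9743,71.7702) T_B=(-16.7537,56.8392) sweep=139.2359

bisector direction at 120.1283° = (-0.501939,0.864903)
center distance |VC| = r/sin(θ/2) = 15.866795/sin(20.3820°) = 45.557793
C = V + |VC|·bis = (-6.6634,69.0842)
T_A = V + ((C−V)·d_A)·d_A = V + 42.7055·d_A = (8.9743,71.7702)
T_B = V + ((C−V)·d_B)·d_B = V + 42.7055·d_B = (-16.7537,56.8392)
sweep = 180° − θ = 139.2359°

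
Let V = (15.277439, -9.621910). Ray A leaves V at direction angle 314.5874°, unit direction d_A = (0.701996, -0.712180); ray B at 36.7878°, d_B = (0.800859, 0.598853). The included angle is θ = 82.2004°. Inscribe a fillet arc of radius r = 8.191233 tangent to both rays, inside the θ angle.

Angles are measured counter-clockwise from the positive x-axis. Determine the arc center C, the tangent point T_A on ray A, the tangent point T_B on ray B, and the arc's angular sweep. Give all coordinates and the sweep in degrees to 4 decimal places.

bisector direction at 355.6876° = (0.997169,-0.075195)
center distance |VC| = r/sin(θ/2) = 8.191233/sin(41.1002°) = 12.460463
C = V + |VC|·bis = (27.7026,-10.5589)
T_A = V + ((C−V)·d_A)·d_A = V + 9.3897·d_A = (21.8690,-16.3091)
T_B = V + ((C−V)·d_B)·d_B = V + 9.3897·d_B = (22.7973,-3.9988)
sweep = 180° − θ = 97.7996°

center=(27.7026,-10.5589) T_A=(21.8690,-16.3091) T_B=(22.7973,-3.9988) sweep=97.7996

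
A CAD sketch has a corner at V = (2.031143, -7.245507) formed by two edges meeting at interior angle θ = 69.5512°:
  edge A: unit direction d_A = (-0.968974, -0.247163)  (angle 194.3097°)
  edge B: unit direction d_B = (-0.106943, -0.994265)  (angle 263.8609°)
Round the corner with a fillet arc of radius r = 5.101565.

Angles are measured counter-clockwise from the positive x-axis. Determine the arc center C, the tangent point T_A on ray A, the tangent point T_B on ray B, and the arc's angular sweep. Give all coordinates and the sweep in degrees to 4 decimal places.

bisector direction at 229.0853° = (-0.654935,-0.755685)
center distance |VC| = r/sin(θ/2) = 5.101565/sin(34.7756°) = 8.944405
C = V + |VC|·bis = (-3.8269,-14.0047)
T_A = V + ((C−V)·d_A)·d_A = V + 7.3469·d_A = (-5.0878,-9.0614)
T_B = V + ((C−V)·d_B)·d_B = V + 7.3469·d_B = (1.2455,-14.5502)
sweep = 180° − θ = 110.4488°

center=(-3.8269,-14.0047) T_A=(-5.0878,-9.0614) T_B=(1.2455,-14.5502) sweep=110.4488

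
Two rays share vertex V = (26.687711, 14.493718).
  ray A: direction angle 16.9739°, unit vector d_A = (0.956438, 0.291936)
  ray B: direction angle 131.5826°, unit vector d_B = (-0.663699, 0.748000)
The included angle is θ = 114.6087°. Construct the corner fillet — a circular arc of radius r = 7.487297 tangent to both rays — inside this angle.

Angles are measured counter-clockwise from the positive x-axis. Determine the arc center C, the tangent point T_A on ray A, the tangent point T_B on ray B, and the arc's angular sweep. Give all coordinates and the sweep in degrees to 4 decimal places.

bisector direction at 74.2782° = (0.270966,0.962589)
center distance |VC| = r/sin(θ/2) = 7.487297/sin(57.3043°) = 8.897013
C = V + |VC|·bis = (29.0985,23.0579)
T_A = V + ((C−V)·d_A)·d_A = V + 4.8060·d_A = (31.2843,15.8967)
T_B = V + ((C−V)·d_B)·d_B = V + 4.8060·d_B = (23.4980,18.0886)
sweep = 180° − θ = 65.3913°

center=(29.0985,23.0579) T_A=(31.2843,15.8967) T_B=(23.4980,18.0886) sweep=65.3913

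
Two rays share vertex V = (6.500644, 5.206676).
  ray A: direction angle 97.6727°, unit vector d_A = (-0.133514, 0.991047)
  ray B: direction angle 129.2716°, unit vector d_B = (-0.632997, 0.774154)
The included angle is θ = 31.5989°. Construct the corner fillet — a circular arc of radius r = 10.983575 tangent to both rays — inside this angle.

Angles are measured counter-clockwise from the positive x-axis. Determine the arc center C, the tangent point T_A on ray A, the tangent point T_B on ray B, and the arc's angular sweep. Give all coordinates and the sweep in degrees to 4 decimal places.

center=(-9.5671,42.2092) T_A=(1.3181,43.6757) T_B=(-18.0701,35.2567) sweep=148.4011

bisector direction at 113.4721° = (-0.398303,0.917254)
center distance |VC| = r/sin(θ/2) = 10.983575/sin(15.7995°) = 40.340597
C = V + |VC|·bis = (-9.5671,42.2092)
T_A = V + ((C−V)·d_A)·d_A = V + 38.8166·d_A = (1.3181,43.6757)
T_B = V + ((C−V)·d_B)·d_B = V + 38.8166·d_B = (-18.0701,35.2567)
sweep = 180° − θ = 148.4011°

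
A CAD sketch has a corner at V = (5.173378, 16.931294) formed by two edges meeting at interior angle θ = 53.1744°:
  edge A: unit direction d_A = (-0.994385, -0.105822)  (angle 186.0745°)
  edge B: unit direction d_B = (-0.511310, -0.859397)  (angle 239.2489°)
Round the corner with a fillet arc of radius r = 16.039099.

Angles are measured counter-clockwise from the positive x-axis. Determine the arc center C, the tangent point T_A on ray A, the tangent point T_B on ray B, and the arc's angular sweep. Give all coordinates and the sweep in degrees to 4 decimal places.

bisector direction at 212.6617° = (-0.841872,-0.539678)
center distance |VC| = r/sin(θ/2) = 16.039099/sin(26.5872°) = 35.836811
C = V + |VC|·bis = (-24.9966,-2.4090)
T_A = V + ((C−V)·d_A)·d_A = V + 32.0472·d_A = (-26.6939,13.5400)
T_B = V + ((C−V)·d_B)·d_B = V + 32.0472·d_B = (-11.2127,-10.6100)
sweep = 180° − θ = 126.8256°

center=(-24.9966,-2.4090) T_A=(-26.6939,13.5400) T_B=(-11.2127,-10.6100) sweep=126.8256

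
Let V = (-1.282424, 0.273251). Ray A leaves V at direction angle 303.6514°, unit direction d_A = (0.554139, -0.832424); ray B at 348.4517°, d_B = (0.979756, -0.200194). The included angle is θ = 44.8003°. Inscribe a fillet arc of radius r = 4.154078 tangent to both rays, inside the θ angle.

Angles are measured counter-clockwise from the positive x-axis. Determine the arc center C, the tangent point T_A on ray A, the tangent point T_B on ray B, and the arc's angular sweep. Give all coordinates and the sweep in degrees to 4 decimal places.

bisector direction at 326.0516° = (0.829540,-0.558447)
center distance |VC| = r/sin(θ/2) = 4.154078/sin(22.4002°) = 10.901009
C = V + |VC|·bis = (7.7604,-5.8144)
T_A = V + ((C−V)·d_A)·d_A = V + 10.0785·d_A = (4.3024,-8.1163)
T_B = V + ((C−V)·d_B)·d_B = V + 10.0785·d_B = (8.5920,-1.7444)
sweep = 180° − θ = 135.1997°

center=(7.7604,-5.8144) T_A=(4.3024,-8.1163) T_B=(8.5920,-1.7444) sweep=135.1997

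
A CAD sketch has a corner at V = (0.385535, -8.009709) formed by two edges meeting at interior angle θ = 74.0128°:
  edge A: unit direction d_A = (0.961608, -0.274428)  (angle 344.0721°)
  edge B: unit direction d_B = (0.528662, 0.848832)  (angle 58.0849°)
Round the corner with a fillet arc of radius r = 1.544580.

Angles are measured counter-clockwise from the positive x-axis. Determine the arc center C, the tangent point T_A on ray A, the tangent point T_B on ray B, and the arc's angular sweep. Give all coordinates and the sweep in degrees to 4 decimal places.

center=(2.7800,-7.0868) T_A=(2.3561,-8.5721) T_B=(1.4689,-6.2702) sweep=105.9872

bisector direction at 21.0785° = (0.933089,0.359647)
center distance |VC| = r/sin(θ/2) = 1.544580/sin(37.0064°) = 2.566156
C = V + |VC|·bis = (2.7800,-7.0868)
T_A = V + ((C−V)·d_A)·d_A = V + 2.0493·d_A = (2.3561,-8.5721)
T_B = V + ((C−V)·d_B)·d_B = V + 2.0493·d_B = (1.4689,-6.2702)
sweep = 180° − θ = 105.9872°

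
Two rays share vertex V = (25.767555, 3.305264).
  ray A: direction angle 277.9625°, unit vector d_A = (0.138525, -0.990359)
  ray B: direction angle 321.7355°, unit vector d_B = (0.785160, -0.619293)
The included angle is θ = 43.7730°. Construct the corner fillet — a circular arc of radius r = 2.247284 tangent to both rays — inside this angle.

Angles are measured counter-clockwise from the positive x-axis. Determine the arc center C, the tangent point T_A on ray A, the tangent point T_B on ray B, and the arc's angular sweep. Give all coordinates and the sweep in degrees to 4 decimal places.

bisector direction at 299.8490° = (0.497716,-0.867340)
center distance |VC| = r/sin(θ/2) = 2.247284/sin(21.8865°) = 6.028621
C = V + |VC|·bis = (28.7681,-1.9236)
T_A = V + ((C−V)·d_A)·d_A = V + 5.5941·d_A = (26.5425,-2.2349)
T_B = V + ((C−V)·d_B)·d_B = V + 5.5941·d_B = (30.1598,-0.1591)
sweep = 180° − θ = 136.2270°

center=(28.7681,-1.9236) T_A=(26.5425,-2.2349) T_B=(30.1598,-0.1591) sweep=136.2270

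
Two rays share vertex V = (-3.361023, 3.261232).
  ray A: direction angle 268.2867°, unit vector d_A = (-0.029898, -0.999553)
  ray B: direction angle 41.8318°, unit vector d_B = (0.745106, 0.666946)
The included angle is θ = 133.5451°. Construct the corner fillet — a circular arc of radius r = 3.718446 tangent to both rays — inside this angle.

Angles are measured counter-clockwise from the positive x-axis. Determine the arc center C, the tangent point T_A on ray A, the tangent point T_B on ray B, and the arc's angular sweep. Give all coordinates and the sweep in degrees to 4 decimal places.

bisector direction at 335.0592° = (0.906744,-0.421681)
center distance |VC| = r/sin(θ/2) = 3.718446/sin(66.7725°) = 4.046423
C = V + |VC|·bis = (0.3080,1.5549)
T_A = V + ((C−V)·d_A)·d_A = V + 1.5958·d_A = (-3.4087,1.6661)
T_B = V + ((C−V)·d_B)·d_B = V + 1.5958·d_B = (-2.1720,4.3256)
sweep = 180° − θ = 46.4549°

center=(0.3080,1.5549) T_A=(-3.4087,1.6661) T_B=(-2.1720,4.3256) sweep=46.4549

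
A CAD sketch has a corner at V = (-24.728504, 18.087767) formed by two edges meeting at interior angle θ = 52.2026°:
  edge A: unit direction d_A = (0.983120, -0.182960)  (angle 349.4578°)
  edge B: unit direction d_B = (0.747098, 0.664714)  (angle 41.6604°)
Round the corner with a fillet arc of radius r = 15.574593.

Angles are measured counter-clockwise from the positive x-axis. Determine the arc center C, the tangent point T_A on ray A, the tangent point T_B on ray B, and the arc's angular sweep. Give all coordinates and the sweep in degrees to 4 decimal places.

center=(9.3743,27.5832) T_A=(6.5248,12.2715) T_B=(-0.9784,39.2189) sweep=127.7974

bisector direction at 15.5591° = (0.963354,0.268232)
center distance |VC| = r/sin(θ/2) = 15.574593/sin(26.1013°) = 35.400057
C = V + |VC|·bis = (9.3743,27.5832)
T_A = V + ((C−V)·d_A)·d_A = V + 31.7899·d_A = (6.5248,12.2715)
T_B = V + ((C−V)·d_B)·d_B = V + 31.7899·d_B = (-0.9784,39.2189)
sweep = 180° − θ = 127.7974°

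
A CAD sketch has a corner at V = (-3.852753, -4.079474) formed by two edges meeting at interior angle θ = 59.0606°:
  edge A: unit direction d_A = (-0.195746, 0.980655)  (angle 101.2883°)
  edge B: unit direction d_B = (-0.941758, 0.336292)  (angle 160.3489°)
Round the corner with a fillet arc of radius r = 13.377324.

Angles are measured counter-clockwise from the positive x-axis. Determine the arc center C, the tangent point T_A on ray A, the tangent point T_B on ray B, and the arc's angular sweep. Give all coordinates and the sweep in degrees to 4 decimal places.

bisector direction at 130.8186° = (-0.653666,0.756783)
center distance |VC| = r/sin(θ/2) = 13.377324/sin(29.5303°) = 27.140930
C = V + |VC|·bis = (-21.5939,16.4603)
T_A = V + ((C−V)·d_A)·d_A = V + 23.6152·d_A = (-8.4753,19.0789)
T_B = V + ((C−V)·d_B)·d_B = V + 23.6152·d_B = (-26.0925,3.8621)
sweep = 180° − θ = 120.9394°

center=(-21.5939,16.4603) T_A=(-8.4753,19.0789) T_B=(-26.0925,3.8621) sweep=120.9394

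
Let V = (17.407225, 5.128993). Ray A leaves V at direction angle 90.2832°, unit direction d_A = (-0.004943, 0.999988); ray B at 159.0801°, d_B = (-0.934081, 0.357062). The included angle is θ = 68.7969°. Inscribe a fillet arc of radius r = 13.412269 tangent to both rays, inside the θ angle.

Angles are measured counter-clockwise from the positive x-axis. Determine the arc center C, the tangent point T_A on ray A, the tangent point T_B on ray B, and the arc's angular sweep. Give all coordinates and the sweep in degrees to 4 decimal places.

center=(3.8983,24.6517) T_A=(17.3104,24.7180) T_B=(-0.8907,12.1236) sweep=111.2031

bisector direction at 124.6816° = (-0.569016,0.822326)
center distance |VC| = r/sin(θ/2) = 13.412269/sin(34.3984°) = 23.740854
C = V + |VC|·bis = (3.8983,24.6517)
T_A = V + ((C−V)·d_A)·d_A = V + 19.5893·d_A = (17.3104,24.7180)
T_B = V + ((C−V)·d_B)·d_B = V + 19.5893·d_B = (-0.8907,12.1236)
sweep = 180° − θ = 111.2031°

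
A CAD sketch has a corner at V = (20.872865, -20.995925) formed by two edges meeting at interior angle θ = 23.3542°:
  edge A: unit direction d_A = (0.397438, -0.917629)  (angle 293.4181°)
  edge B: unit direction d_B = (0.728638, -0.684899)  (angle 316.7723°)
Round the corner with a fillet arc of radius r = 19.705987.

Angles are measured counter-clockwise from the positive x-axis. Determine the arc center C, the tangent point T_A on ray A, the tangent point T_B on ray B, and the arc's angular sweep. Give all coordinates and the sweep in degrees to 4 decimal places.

bisector direction at 305.0952° = (0.574937,-0.818198)
center distance |VC| = r/sin(θ/2) = 19.705987/sin(11.6771°) = 97.363567
C = V + |VC|·bis = (76.8508,-100.6586)
T_A = V + ((C−V)·d_A)·d_A = V + 95.3485·d_A = (58.7680,-108.4905)
T_B = V + ((C−V)·d_B)·d_B = V + 95.3485·d_B = (90.3474,-86.3001)
sweep = 180° − θ = 156.6458°

center=(76.8508,-100.6586) T_A=(58.7680,-108.4905) T_B=(90.3474,-86.3001) sweep=156.6458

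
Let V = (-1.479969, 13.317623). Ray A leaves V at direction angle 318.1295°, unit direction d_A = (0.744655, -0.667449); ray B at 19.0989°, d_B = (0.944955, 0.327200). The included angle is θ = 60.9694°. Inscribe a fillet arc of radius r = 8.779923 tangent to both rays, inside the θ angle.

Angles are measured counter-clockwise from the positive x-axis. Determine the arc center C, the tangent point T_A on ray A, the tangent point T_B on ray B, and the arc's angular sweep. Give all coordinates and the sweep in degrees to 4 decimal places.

bisector direction at 348.6142° = (0.980320,-0.197414)
center distance |VC| = r/sin(θ/2) = 8.779923/sin(30.4847°) = 17.306880
C = V + |VC|·bis = (15.4863,9.9010)
T_A = V + ((C−V)·d_A)·d_A = V + 14.9145·d_A = (9.6262,3.3630)
T_B = V + ((C−V)·d_B)·d_B = V + 14.9145·d_B = (12.6135,18.1976)
sweep = 180° − θ = 119.0306°

center=(15.4863,9.9010) T_A=(9.6262,3.3630) T_B=(12.6135,18.1976) sweep=119.0306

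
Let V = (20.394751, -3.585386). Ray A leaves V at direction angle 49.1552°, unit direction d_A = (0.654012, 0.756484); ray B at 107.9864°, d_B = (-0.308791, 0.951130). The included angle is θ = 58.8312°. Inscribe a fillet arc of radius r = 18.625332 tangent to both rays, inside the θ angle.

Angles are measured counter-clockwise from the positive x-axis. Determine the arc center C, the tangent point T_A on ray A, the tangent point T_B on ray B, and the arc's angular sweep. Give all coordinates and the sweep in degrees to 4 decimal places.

center=(27.9094,33.5852) T_A=(41.9991,21.4040) T_B=(10.1943,27.8339) sweep=121.1688

bisector direction at 78.5708° = (0.198157,0.980170)
center distance |VC| = r/sin(θ/2) = 18.625332/sin(29.4156°) = 37.922581
C = V + |VC|·bis = (27.9094,33.5852)
T_A = V + ((C−V)·d_A)·d_A = V + 33.0336·d_A = (41.9991,21.4040)
T_B = V + ((C−V)·d_B)·d_B = V + 33.0336·d_B = (10.1943,27.8339)
sweep = 180° − θ = 121.1688°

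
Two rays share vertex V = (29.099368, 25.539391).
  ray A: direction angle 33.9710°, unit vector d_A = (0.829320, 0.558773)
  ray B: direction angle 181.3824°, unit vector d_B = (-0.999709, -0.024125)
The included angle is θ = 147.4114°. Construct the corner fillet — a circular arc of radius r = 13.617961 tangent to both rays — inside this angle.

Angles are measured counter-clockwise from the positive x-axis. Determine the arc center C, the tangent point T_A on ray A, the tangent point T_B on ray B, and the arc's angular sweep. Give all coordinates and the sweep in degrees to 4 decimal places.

center=(24.7913,39.0574) T_A=(32.4006,27.7637) T_B=(25.1198,25.4434) sweep=32.5886

bisector direction at 107.6767° = (-0.303646,0.952785)
center distance |VC| = r/sin(θ/2) = 13.617961/sin(73.7057°) = 14.187841
C = V + |VC|·bis = (24.7913,39.0574)
T_A = V + ((C−V)·d_A)·d_A = V + 3.9807·d_A = (32.4006,27.7637)
T_B = V + ((C−V)·d_B)·d_B = V + 3.9807·d_B = (25.1198,25.4434)
sweep = 180° − θ = 32.5886°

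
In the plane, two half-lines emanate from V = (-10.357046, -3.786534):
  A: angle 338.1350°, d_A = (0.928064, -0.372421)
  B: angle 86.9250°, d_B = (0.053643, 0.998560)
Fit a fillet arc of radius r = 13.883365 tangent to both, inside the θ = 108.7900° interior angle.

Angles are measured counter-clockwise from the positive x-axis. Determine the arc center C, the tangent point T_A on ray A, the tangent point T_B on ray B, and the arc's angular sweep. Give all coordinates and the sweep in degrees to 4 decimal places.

bisector direction at 32.5300° = (0.843110,0.537741)
center distance |VC| = r/sin(θ/2) = 13.883365/sin(54.3950°) = 17.075660
C = V + |VC|·bis = (4.0396,5.3958)
T_A = V + ((C−V)·d_A)·d_A = V + 9.9413·d_A = (-1.1308,-7.4889)
T_B = V + ((C−V)·d_B)·d_B = V + 9.9413·d_B = (-9.8238,6.1405)
sweep = 180° − θ = 71.2100°

center=(4.0396,5.3958) T_A=(-1.1308,-7.4889) T_B=(-9.8238,6.1405) sweep=71.2100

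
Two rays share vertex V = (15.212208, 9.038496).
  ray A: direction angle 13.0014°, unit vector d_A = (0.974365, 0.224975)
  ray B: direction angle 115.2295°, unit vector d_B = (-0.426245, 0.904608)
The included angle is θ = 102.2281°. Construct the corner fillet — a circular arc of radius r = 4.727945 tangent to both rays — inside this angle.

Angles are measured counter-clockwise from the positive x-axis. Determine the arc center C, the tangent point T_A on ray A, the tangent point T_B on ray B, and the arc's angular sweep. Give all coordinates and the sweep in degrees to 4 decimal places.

center=(17.8638,14.5031) T_A=(18.9275,9.8963) T_B=(13.5869,12.4878) sweep=77.7719

bisector direction at 64.1155° = (0.436559,0.899676)
center distance |VC| = r/sin(θ/2) = 4.727945/sin(51.1140°) = 6.073950
C = V + |VC|·bis = (17.8638,14.5031)
T_A = V + ((C−V)·d_A)·d_A = V + 3.8131·d_A = (18.9275,9.8963)
T_B = V + ((C−V)·d_B)·d_B = V + 3.8131·d_B = (13.5869,12.4878)
sweep = 180° − θ = 77.7719°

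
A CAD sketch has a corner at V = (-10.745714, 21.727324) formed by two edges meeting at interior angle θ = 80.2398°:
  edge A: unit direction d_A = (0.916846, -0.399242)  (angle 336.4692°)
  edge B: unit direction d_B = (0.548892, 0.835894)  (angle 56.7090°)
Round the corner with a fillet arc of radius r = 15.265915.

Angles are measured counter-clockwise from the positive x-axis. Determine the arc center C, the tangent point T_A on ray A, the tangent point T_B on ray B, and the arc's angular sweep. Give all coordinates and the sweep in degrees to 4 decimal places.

center=(11.9587,28.4911) T_A=(5.8639,14.4946) T_B=(-0.8019,36.8704) sweep=99.7602

bisector direction at 16.5891° = (0.958377,0.285506)
center distance |VC| = r/sin(θ/2) = 15.265915/sin(40.1199°) = 23.690517
C = V + |VC|·bis = (11.9587,28.4911)
T_A = V + ((C−V)·d_A)·d_A = V + 18.1161·d_A = (5.8639,14.4946)
T_B = V + ((C−V)·d_B)·d_B = V + 18.1161·d_B = (-0.8019,36.8704)
sweep = 180° − θ = 99.7602°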